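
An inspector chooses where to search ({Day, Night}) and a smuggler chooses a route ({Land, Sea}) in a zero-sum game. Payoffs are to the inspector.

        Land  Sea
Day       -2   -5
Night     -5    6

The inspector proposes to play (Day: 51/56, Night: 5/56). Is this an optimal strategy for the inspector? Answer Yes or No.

No

Against Land this mix gives (51/56)·(-2) + (5/56)·(-5) = -127/56.
Against Sea this mix gives (51/56)·(-5) + (5/56)·6 = -225/56.
The smuggler will play Sea, holding the inspector to -225/56. Shifting weight toward the row that does better against Sea would raise this floor (the equalizing mix achieves -37/14 against both Sea and Land), so the proposed strategy is not optimal.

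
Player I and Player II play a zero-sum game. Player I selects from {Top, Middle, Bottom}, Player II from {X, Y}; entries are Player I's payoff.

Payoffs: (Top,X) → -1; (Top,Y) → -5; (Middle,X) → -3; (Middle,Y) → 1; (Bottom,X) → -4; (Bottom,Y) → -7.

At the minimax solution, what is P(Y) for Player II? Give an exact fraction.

1/4

Row minima: Top → -5, Middle → -3, Bottom → -7; maximin = -3.
Column maxima: X → -1, Y → 1; minimax = -1.
-3 ≠ -1, so there is no saddle point; optimal play is mixed.
Bottom is strictly dominated by Top, so Player I never plays it.
On the remaining 2×2 (Top, Middle vs X, Y):
Let Player I play Top with probability p. Expected payoff against X: (-1)p + (-3)(1−p) = 2p − 3; against Y: (-5)p + 1(1−p) = −6p + 1.
Setting these equal: 2p − 3 = −6p + 1 ⇒ 8p = 4 ⇒ p = 1/2, and the value is (2)·(1/2) − 3 = -2.
For Player II: with q = P(X), equating Top's and Middle's payoffs gives 4q − 5 = −4q + 1 ⇒ q = 3/4.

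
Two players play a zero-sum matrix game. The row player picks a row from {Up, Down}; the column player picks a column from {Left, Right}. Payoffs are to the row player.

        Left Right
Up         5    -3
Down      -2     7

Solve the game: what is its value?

29/17

Row minima: Up → -3, Down → -2; maximin = -2.
Column maxima: Left → 5, Right → 7; minimax = 5.
-2 ≠ 5, so there is no saddle point; optimal play is mixed.
Let the row player play Up with probability p. Expected payoff against Left: 5p + (-2)(1−p) = 7p − 2; against Right: (-3)p + 7(1−p) = −10p + 7.
Setting these equal: 7p − 2 = −10p + 7 ⇒ 17p = 9 ⇒ p = 9/17, and the value is (7)·(9/17) − 2 = 29/17.
For the column player: with q = P(Left), equating Up's and Down's payoffs gives 8q − 3 = −9q + 7 ⇒ q = 10/17.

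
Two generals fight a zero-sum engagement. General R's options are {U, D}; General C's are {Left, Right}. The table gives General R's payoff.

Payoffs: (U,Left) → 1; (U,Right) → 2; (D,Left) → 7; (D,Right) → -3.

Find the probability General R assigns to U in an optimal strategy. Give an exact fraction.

10/11

Row minima: U → 1, D → -3; maximin = 1.
Column maxima: Left → 7, Right → 2; minimax = 2.
1 ≠ 2, so there is no saddle point; optimal play is mixed.
Let General R play U with probability p. Expected payoff against Left: 1p + 7(1−p) = −6p + 7; against Right: 2p + (-3)(1−p) = 5p − 3.
Setting these equal: −6p + 7 = 5p − 3 ⇒ −11p = -10 ⇒ p = 10/11, and the value is (-6)·(10/11) + 7 = 17/11.
For General C: with q = P(Left), equating U's and D's payoffs gives −q + 2 = 10q − 3 ⇒ q = 5/11.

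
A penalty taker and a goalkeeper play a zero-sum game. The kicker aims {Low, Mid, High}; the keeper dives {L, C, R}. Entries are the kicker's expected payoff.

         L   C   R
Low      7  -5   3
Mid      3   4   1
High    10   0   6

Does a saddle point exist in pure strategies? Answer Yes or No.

No

Row minima: Low → -5, Mid → 1, High → 0; maximin = 1.
Column maxima: L → 10, C → 4, R → 6; minimax = 4.
1 ≠ 4, so no pure-strategy equilibrium exists.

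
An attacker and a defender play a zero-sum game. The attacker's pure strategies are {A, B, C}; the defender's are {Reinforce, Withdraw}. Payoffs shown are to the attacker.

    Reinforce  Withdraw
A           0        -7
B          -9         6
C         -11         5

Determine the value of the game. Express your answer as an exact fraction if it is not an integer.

Row minima: A → -7, B → -9, C → -11; maximin = -7.
Column maxima: Reinforce → 0, Withdraw → 6; minimax = 0.
-7 ≠ 0, so there is no saddle point; optimal play is mixed.
C is strictly dominated by B, so the attacker never plays it.
On the remaining 2×2 (A, B vs Reinforce, Withdraw):
Let the attacker play A with probability p. Expected payoff against Reinforce: 0p + (-9)(1−p) = 9p − 9; against Withdraw: (-7)p + 6(1−p) = −13p + 6.
Setting these equal: 9p − 9 = −13p + 6 ⇒ 22p = 15 ⇒ p = 15/22, and the value is (9)·(15/22) − 9 = -63/22.
For the defender: with q = P(Reinforce), equating A's and B's payoffs gives 7q − 7 = −15q + 6 ⇒ q = 13/22.

-63/22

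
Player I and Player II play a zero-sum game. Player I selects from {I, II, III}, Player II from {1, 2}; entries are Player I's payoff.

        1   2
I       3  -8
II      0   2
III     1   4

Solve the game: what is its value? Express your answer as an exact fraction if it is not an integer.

Row minima: I → -8, II → 0, III → 1; maximin = 1.
Column maxima: 1 → 3, 2 → 4; minimax = 3.
1 ≠ 3, so there is no saddle point; optimal play is mixed.
II is strictly dominated by III, so Player I never plays it.
On the remaining 2×2 (I, III vs 1, 2):
Let Player I play I with probability p. Expected payoff against 1: 3p + 1(1−p) = 2p + 1; against 2: (-8)p + 4(1−p) = −12p + 4.
Setting these equal: 2p + 1 = −12p + 4 ⇒ 14p = 3 ⇒ p = 3/14, and the value is (2)·(3/14) + 1 = 10/7.
For Player II: with q = P(1), equating I's and III's payoffs gives 11q − 8 = −3q + 4 ⇒ q = 6/7.

10/7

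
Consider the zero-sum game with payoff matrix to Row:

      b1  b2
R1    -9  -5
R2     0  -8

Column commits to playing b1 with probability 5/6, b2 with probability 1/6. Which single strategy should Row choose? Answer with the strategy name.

R2

Expected payoff of R1: (5/6)·(-9) + (1/6)·(-5) = -25/3.
Expected payoff of R2: (5/6)·0 + (1/6)·(-8) = -4/3.
The largest is -4/3, so Row's best response is R2.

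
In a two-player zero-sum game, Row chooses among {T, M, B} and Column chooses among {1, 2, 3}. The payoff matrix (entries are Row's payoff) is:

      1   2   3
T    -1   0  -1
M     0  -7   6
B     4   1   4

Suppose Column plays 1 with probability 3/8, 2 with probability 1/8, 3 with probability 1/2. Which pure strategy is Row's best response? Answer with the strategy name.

B

Expected payoff of T: (3/8)·(-1) + (1/8)·0 + (1/2)·(-1) = -7/8.
Expected payoff of M: (3/8)·0 + (1/8)·(-7) + (1/2)·6 = 17/8.
Expected payoff of B: (3/8)·4 + (1/8)·1 + (1/2)·4 = 29/8.
The largest is 29/8, so Row's best response is B.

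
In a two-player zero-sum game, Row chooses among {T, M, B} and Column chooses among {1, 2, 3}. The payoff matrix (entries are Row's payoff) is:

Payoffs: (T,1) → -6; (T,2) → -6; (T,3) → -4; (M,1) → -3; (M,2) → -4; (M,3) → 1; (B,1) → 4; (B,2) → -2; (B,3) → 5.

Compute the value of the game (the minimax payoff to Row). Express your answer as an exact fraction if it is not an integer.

Row minima: T → -6, M → -4, B → -2; maximin = -2.
Column maxima: 1 → 4, 2 → -2, 3 → 5; minimax = -2.
Since maximin = minimax = -2, there is a saddle point and the value is -2.

-2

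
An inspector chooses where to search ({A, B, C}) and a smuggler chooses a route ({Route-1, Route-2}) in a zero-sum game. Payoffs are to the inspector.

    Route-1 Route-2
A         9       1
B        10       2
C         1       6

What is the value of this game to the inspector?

58/13

Row minima: A → 1, B → 2, C → 1; maximin = 2.
Column maxima: Route-1 → 10, Route-2 → 6; minimax = 6.
2 ≠ 6, so there is no saddle point; optimal play is mixed.
A is strictly dominated by B, so the inspector never plays it.
On the remaining 2×2 (B, C vs Route-1, Route-2):
Let the inspector play B with probability p. Expected payoff against Route-1: 10p + 1(1−p) = 9p + 1; against Route-2: 2p + 6(1−p) = −4p + 6.
Setting these equal: 9p + 1 = −4p + 6 ⇒ 13p = 5 ⇒ p = 5/13, and the value is (9)·(5/13) + 1 = 58/13.
For the smuggler: with q = P(Route-1), equating B's and C's payoffs gives 8q + 2 = −5q + 6 ⇒ q = 4/13.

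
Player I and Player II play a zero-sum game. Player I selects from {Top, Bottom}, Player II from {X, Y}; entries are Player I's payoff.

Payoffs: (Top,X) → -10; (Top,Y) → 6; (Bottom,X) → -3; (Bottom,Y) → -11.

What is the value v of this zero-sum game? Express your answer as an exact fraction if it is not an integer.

-16/3

Row minima: Top → -10, Bottom → -11; maximin = -10.
Column maxima: X → -3, Y → 6; minimax = -3.
-10 ≠ -3, so there is no saddle point; optimal play is mixed.
Let Player I play Top with probability p. Expected payoff against X: (-10)p + (-3)(1−p) = −7p − 3; against Y: 6p + (-11)(1−p) = 17p − 11.
Setting these equal: −7p − 3 = 17p − 11 ⇒ −24p = -8 ⇒ p = 1/3, and the value is (-7)·(1/3) − 3 = -16/3.
For Player II: with q = P(X), equating Top's and Bottom's payoffs gives −16q + 6 = 8q − 11 ⇒ q = 17/24.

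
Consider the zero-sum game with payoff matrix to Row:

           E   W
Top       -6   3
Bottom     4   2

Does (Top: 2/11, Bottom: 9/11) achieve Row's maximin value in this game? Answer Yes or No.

Yes

Against E this mix gives (2/11)·(-6) + (9/11)·4 = 24/11.
Against W this mix gives (2/11)·3 + (9/11)·2 = 24/11.
All of Column's active replies (E, W) yield 24/11, and no column does worse for Row. The mix makes Column indifferent and guarantees 24/11, so it is optimal.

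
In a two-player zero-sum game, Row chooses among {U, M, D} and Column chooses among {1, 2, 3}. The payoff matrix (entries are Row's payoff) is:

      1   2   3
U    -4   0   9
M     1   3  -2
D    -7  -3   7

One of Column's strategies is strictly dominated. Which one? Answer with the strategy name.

1 holds Row's payoff strictly below 2 in every row: -4 < 0, 1 < 3, -7 < -3.
So 2 is strictly dominated for Column.

2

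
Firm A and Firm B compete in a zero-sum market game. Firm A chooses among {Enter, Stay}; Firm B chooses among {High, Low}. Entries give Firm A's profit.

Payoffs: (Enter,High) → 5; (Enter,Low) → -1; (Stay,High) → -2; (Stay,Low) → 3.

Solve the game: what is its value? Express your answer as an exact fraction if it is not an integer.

13/11

Row minima: Enter → -1, Stay → -2; maximin = -1.
Column maxima: High → 5, Low → 3; minimax = 3.
-1 ≠ 3, so there is no saddle point; optimal play is mixed.
Let Firm A play Enter with probability p. Expected payoff against High: 5p + (-2)(1−p) = 7p − 2; against Low: (-1)p + 3(1−p) = −4p + 3.
Setting these equal: 7p − 2 = −4p + 3 ⇒ 11p = 5 ⇒ p = 5/11, and the value is (7)·(5/11) − 2 = 13/11.
For Firm B: with q = P(High), equating Enter's and Stay's payoffs gives 6q − 1 = −5q + 3 ⇒ q = 4/11.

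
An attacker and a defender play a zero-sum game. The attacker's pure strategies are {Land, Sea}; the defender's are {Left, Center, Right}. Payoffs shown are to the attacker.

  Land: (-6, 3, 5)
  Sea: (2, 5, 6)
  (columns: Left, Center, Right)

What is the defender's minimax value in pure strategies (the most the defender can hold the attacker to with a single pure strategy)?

Column maxima: Left → 2, Center → 5, Right → 6.
The smallest of these is 2.

2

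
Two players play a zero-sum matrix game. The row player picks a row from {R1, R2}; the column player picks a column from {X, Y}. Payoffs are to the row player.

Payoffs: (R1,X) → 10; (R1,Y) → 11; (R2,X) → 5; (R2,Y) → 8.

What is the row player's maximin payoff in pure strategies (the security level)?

10

Row minima: R1 → 10, R2 → 5.
The best of these is 10.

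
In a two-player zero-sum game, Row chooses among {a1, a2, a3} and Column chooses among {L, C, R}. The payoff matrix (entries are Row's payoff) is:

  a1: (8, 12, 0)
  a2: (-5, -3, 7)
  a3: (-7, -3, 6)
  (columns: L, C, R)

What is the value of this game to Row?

Row minima: a1 → 0, a2 → -5, a3 → -7; maximin = 0.
Column maxima: L → 8, C → 12, R → 7; minimax = 7.
0 ≠ 7, so there is no saddle point; optimal play is mixed.
C is strictly dominated by L (it gives Row strictly more in every row), so Column never plays it.
With C eliminated, a3 is strictly dominated by a2 (a2 gives Row strictly more in every remaining column), so Row never plays it.
On the remaining 2×2 (a1, a2 vs L, R):
Let Row play a1 with probability p. Expected payoff against L: 8p + (-5)(1−p) = 13p − 5; against R: 0p + 7(1−p) = −7p + 7.
Setting these equal: 13p − 5 = −7p + 7 ⇒ 20p = 12 ⇒ p = 3/5, and the value is (13)·(3/5) − 5 = 14/5.
For Column: with q = P(L), equating a1's and a2's payoffs gives 8q = −12q + 7 ⇒ q = 7/20.

14/5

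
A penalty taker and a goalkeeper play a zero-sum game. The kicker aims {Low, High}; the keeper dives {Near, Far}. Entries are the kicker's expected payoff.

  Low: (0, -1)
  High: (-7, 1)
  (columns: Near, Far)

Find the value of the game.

Row minima: Low → -1, High → -7; maximin = -1.
Column maxima: Near → 0, Far → 1; minimax = 0.
-1 ≠ 0, so there is no saddle point; optimal play is mixed.
Let the kicker play Low with probability p. Expected payoff against Near: 0p + (-7)(1−p) = 7p − 7; against Far: (-1)p + 1(1−p) = −2p + 1.
Setting these equal: 7p − 7 = −2p + 1 ⇒ 9p = 8 ⇒ p = 8/9, and the value is (7)·(8/9) − 7 = -7/9.
For the keeper: with q = P(Near), equating Low's and High's payoffs gives q − 1 = −8q + 1 ⇒ q = 2/9.

-7/9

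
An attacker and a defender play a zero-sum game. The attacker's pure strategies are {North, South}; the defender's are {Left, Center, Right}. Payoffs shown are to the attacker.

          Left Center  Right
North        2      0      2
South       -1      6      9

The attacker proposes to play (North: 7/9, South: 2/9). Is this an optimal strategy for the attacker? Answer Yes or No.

Against Left this mix gives (7/9)·2 + (2/9)·(-1) = 4/3.
Against Center this mix gives (7/9)·0 + (2/9)·6 = 4/3.
Against Right this mix gives (7/9)·2 + (2/9)·9 = 32/9.
All of the defender's active replies (Left, Center) yield 4/3, and no column does worse for the attacker. The mix makes the defender indifferent and guarantees 4/3, so it is optimal.

Yes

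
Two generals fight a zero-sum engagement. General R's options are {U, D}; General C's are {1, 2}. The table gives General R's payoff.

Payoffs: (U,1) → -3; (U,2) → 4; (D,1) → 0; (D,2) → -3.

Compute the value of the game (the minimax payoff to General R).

Row minima: U → -3, D → -3; maximin = -3.
Column maxima: 1 → 0, 2 → 4; minimax = 0.
-3 ≠ 0, so there is no saddle point; optimal play is mixed.
Let General R play U with probability p. Expected payoff against 1: (-3)p + 0(1−p) = −3p; against 2: 4p + (-3)(1−p) = 7p − 3.
Setting these equal: −3p = 7p − 3 ⇒ −10p = -3 ⇒ p = 3/10, and the value is (-3)·(3/10) = -9/10.
For General C: with q = P(1), equating U's and D's payoffs gives −7q + 4 = 3q − 3 ⇒ q = 7/10.

-9/10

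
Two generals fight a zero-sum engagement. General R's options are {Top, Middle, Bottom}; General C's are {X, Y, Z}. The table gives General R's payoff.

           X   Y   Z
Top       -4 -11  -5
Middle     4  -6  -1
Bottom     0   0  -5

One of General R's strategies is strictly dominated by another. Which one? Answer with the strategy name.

Middle gives a strictly higher payoff than Top against every column: 4 > -4, -6 > -11, -1 > -5.
So Top is strictly dominated and General R never plays it.

Top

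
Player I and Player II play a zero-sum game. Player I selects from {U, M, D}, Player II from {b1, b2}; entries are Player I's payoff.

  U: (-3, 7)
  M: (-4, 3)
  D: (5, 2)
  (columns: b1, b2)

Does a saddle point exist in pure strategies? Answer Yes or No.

Row minima: U → -3, M → -4, D → 2; maximin = 2.
Column maxima: b1 → 5, b2 → 7; minimax = 5.
2 ≠ 5, so no pure-strategy equilibrium exists.

No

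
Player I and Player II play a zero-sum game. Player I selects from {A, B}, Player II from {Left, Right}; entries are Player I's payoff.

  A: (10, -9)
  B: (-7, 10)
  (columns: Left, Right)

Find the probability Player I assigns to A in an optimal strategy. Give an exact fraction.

Row minima: A → -9, B → -7; maximin = -7.
Column maxima: Left → 10, Right → 10; minimax = 10.
-7 ≠ 10, so there is no saddle point; optimal play is mixed.
Let Player I play A with probability p. Expected payoff against Left: 10p + (-7)(1−p) = 17p − 7; against Right: (-9)p + 10(1−p) = −19p + 10.
Setting these equal: 17p − 7 = −19p + 10 ⇒ 36p = 17 ⇒ p = 17/36, and the value is (17)·(17/36) − 7 = 37/36.
For Player II: with q = P(Left), equating A's and B's payoffs gives 19q − 9 = −17q + 10 ⇒ q = 19/36.

17/36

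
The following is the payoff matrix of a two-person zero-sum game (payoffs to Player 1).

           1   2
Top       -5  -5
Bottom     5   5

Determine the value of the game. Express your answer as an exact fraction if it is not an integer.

Row minima: Top → -5, Bottom → 5; maximin = 5.
Column maxima: 1 → 5, 2 → 5; minimax = 5.
Since maximin = minimax = 5, there is a saddle point and the value is 5.

5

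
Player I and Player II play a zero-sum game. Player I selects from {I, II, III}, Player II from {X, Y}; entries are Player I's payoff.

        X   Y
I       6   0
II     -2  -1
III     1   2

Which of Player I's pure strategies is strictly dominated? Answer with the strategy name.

II

I gives a strictly higher payoff than II against every column: 6 > -2, 0 > -1.
So II is strictly dominated and Player I never plays it.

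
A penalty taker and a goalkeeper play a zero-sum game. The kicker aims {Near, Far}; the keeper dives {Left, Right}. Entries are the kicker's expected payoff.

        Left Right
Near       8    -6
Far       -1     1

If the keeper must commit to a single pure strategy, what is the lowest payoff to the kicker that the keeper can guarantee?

Column maxima: Left → 8, Right → 1.
The smallest of these is 1.

1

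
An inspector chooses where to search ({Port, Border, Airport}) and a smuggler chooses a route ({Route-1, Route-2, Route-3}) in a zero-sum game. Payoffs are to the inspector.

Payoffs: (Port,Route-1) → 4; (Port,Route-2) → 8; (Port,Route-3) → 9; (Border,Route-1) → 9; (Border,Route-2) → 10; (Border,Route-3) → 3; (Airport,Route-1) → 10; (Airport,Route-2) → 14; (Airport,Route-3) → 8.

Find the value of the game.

58/7

Row minima: Port → 4, Border → 3, Airport → 8; maximin = 8.
Column maxima: Route-1 → 10, Route-2 → 14, Route-3 → 9; minimax = 9.
8 ≠ 9, so there is no saddle point; optimal play is mixed.
Border is strictly dominated by Airport, so the inspector never plays it.
Route-2 is strictly dominated by Route-1 (it gives the inspector strictly more in every row), so the smuggler never plays it.
On the remaining 2×2 (Port, Airport vs Route-1, Route-3):
Let the inspector play Port with probability p. Expected payoff against Route-1: 4p + 10(1−p) = −6p + 10; against Route-3: 9p + 8(1−p) = p + 8.
Setting these equal: −6p + 10 = p + 8 ⇒ −7p = -2 ⇒ p = 2/7, and the value is (-6)·(2/7) + 10 = 58/7.
For the smuggler: with q = P(Route-1), equating Port's and Airport's payoffs gives −5q + 9 = 2q + 8 ⇒ q = 1/7.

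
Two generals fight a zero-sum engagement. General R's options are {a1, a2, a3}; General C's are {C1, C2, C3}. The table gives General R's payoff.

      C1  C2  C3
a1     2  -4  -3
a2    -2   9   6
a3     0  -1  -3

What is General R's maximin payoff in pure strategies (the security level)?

-2

Row minima: a1 → -4, a2 → -2, a3 → -3.
The best of these is -2.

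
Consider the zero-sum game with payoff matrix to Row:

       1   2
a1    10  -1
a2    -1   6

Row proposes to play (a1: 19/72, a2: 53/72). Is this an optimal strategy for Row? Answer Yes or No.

Against 1 this mix gives (19/72)·10 + (53/72)·(-1) = 137/72.
Against 2 this mix gives (19/72)·(-1) + (53/72)·6 = 299/72.
Column will play 1, holding Row to 137/72. Shifting weight toward the row that does better against 1 would raise this floor (the equalizing mix achieves 59/18 against both 1 and 2), so the proposed strategy is not optimal.

No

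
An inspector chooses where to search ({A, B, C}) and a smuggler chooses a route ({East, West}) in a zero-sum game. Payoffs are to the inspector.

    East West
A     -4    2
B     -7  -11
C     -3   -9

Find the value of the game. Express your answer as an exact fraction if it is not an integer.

Row minima: A → -4, B → -11, C → -9; maximin = -4.
Column maxima: East → -3, West → 2; minimax = -3.
-4 ≠ -3, so there is no saddle point; optimal play is mixed.
B is strictly dominated by A, so the inspector never plays it.
On the remaining 2×2 (A, C vs East, West):
Let the inspector play A with probability p. Expected payoff against East: (-4)p + (-3)(1−p) = −p − 3; against West: 2p + (-9)(1−p) = 11p − 9.
Setting these equal: −p − 3 = 11p − 9 ⇒ −12p = -6 ⇒ p = 1/2, and the value is (-1)·(1/2) − 3 = -7/2.
For the smuggler: with q = P(East), equating A's and C's payoffs gives −6q + 2 = 6q − 9 ⇒ q = 11/12.

-7/2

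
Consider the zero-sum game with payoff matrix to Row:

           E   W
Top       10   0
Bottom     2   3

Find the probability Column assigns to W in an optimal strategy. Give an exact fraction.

8/11

Row minima: Top → 0, Bottom → 2; maximin = 2.
Column maxima: E → 10, W → 3; minimax = 3.
2 ≠ 3, so there is no saddle point; optimal play is mixed.
Let Row play Top with probability p. Expected payoff against E: 10p + 2(1−p) = 8p + 2; against W: 0p + 3(1−p) = −3p + 3.
Setting these equal: 8p + 2 = −3p + 3 ⇒ 11p = 1 ⇒ p = 1/11, and the value is (8)·(1/11) + 2 = 30/11.
For Column: with q = P(E), equating Top's and Bottom's payoffs gives 10q = −q + 3 ⇒ q = 3/11.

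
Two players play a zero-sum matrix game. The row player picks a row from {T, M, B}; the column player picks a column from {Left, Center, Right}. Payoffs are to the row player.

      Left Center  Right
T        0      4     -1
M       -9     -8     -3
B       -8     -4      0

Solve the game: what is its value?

Row minima: T → -1, M → -9, B → -8; maximin = -1.
Column maxima: Left → 0, Center → 4, Right → 0; minimax = 0.
-1 ≠ 0, so there is no saddle point; optimal play is mixed.
M is strictly dominated by T, so the row player never plays it.
Center is strictly dominated by Left (it gives the row player strictly more in every row), so the column player never plays it.
On the remaining 2×2 (T, B vs Left, Right):
Let the row player play T with probability p. Expected payoff against Left: 0p + (-8)(1−p) = 8p − 8; against Right: (-1)p + 0(1−p) = −p.
Setting these equal: 8p − 8 = −p ⇒ 9p = 8 ⇒ p = 8/9, and the value is (8)·(8/9) − 8 = -8/9.
For the column player: with q = P(Left), equating T's and B's payoffs gives q − 1 = −8q ⇒ q = 1/9.

-8/9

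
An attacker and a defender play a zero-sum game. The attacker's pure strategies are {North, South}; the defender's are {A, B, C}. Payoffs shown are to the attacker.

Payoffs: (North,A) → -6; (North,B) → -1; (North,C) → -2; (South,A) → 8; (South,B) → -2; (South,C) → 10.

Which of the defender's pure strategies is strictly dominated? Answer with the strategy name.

C

A holds the attacker's payoff strictly below C in every row: -6 < -2, 8 < 10.
So C is strictly dominated for the defender.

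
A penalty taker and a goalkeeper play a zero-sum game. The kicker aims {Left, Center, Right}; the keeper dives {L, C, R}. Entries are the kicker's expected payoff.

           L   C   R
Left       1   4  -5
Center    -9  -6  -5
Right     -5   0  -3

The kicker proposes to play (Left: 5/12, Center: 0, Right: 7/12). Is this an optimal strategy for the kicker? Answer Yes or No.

No

Against L this mix gives (5/12)·1 + (7/12)·(-5) = -5/2.
Against C this mix gives (5/12)·4 + (7/12)·0 = 5/3.
Against R this mix gives (5/12)·(-5) + (7/12)·(-3) = -23/6.
The keeper will play R, holding the kicker to -23/6. Shifting weight toward the row that does better against R would raise this floor (the equalizing mix achieves -7/2 against both R and L), so the proposed strategy is not optimal.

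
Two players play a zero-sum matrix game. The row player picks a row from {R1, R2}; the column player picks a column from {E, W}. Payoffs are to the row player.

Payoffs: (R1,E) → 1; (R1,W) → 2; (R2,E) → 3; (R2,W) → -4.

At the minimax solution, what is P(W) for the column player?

1/4

Row minima: R1 → 1, R2 → -4; maximin = 1.
Column maxima: E → 3, W → 2; minimax = 2.
1 ≠ 2, so there is no saddle point; optimal play is mixed.
Let the row player play R1 with probability p. Expected payoff against E: 1p + 3(1−p) = −2p + 3; against W: 2p + (-4)(1−p) = 6p − 4.
Setting these equal: −2p + 3 = 6p − 4 ⇒ −8p = -7 ⇒ p = 7/8, and the value is (-2)·(7/8) + 3 = 5/4.
For the column player: with q = P(E), equating R1's and R2's payoffs gives −q + 2 = 7q − 4 ⇒ q = 3/4.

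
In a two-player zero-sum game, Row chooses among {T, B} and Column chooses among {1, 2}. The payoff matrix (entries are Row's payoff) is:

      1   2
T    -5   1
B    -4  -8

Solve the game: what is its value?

-22/5

Row minima: T → -5, B → -8; maximin = -5.
Column maxima: 1 → -4, 2 → 1; minimax = -4.
-5 ≠ -4, so there is no saddle point; optimal play is mixed.
Let Row play T with probability p. Expected payoff against 1: (-5)p + (-4)(1−p) = −p − 4; against 2: 1p + (-8)(1−p) = 9p − 8.
Setting these equal: −p − 4 = 9p − 8 ⇒ −10p = -4 ⇒ p = 2/5, and the value is (-1)·(2/5) − 4 = -22/5.
For Column: with q = P(1), equating T's and B's payoffs gives −6q + 1 = 4q − 8 ⇒ q = 9/10.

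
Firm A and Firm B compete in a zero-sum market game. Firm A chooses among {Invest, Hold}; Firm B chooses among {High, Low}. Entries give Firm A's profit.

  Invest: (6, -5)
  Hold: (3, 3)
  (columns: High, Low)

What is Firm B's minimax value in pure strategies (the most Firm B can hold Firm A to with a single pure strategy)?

Column maxima: High → 6, Low → 3.
The smallest of these is 3.

3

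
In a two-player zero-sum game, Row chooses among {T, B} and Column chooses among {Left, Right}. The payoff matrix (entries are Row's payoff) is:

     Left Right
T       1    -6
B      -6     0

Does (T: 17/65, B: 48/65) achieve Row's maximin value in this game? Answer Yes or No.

Against Left this mix gives (17/65)·1 + (48/65)·(-6) = -271/65.
Against Right this mix gives (17/65)·(-6) + (48/65)·0 = -102/65.
Column will play Left, holding Row to -271/65. Shifting weight toward the row that does better against Left would raise this floor (the equalizing mix achieves -36/13 against both Left and Right), so the proposed strategy is not optimal.

No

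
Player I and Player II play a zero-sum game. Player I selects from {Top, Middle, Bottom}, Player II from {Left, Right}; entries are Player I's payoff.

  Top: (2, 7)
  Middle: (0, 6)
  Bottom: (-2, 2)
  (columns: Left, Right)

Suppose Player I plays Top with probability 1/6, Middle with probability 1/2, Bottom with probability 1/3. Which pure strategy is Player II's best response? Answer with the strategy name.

Left

If Player II plays Left, Player I's expected payoff is (1/6)·2 + (1/2)·0 + (1/3)·(-2) = -1/3.
If Player II plays Right, Player I's expected payoff is (1/6)·7 + (1/2)·6 + (1/3)·2 = 29/6.
Player II minimizes Player I's payoff; the smallest is -1/3, so the best response is Left.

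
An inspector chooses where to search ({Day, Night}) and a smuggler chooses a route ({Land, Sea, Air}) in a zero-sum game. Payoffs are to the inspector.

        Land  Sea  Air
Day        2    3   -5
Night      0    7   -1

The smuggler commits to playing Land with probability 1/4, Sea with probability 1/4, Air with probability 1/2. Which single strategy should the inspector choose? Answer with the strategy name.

Expected payoff of Day: (1/4)·2 + (1/4)·3 + (1/2)·(-5) = -5/4.
Expected payoff of Night: (1/4)·0 + (1/4)·7 + (1/2)·(-1) = 5/4.
The largest is 5/4, so the inspector's best response is Night.

Night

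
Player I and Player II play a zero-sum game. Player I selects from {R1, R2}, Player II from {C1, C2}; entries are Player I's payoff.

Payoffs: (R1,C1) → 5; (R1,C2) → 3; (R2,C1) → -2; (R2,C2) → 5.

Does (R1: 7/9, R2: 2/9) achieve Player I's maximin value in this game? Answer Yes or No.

Against C1 this mix gives (7/9)·5 + (2/9)·(-2) = 31/9.
Against C2 this mix gives (7/9)·3 + (2/9)·5 = 31/9.
All of Player II's active replies (C1, C2) yield 31/9, and no column does worse for Player I. The mix makes Player II indifferent and guarantees 31/9, so it is optimal.

Yes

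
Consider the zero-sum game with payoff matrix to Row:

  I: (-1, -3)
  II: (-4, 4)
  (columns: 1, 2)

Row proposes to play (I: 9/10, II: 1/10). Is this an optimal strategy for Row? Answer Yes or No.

Against 1 this mix gives (9/10)·(-1) + (1/10)·(-4) = -13/10.
Against 2 this mix gives (9/10)·(-3) + (1/10)·4 = -23/10.
Column will play 2, holding Row to -23/10. Shifting weight toward the row that does better against 2 would raise this floor (the equalizing mix achieves -8/5 against both 2 and 1), so the proposed strategy is not optimal.

No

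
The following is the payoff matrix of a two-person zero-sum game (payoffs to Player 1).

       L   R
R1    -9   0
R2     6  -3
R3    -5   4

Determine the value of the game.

Row minima: R1 → -9, R2 → -3, R3 → -5; maximin = -3.
Column maxima: L → 6, R → 4; minimax = 4.
-3 ≠ 4, so there is no saddle point; optimal play is mixed.
R1 is strictly dominated by R3, so Player 1 never plays it.
On the remaining 2×2 (R2, R3 vs L, R):
Let Player 1 play R2 with probability p. Expected payoff against L: 6p + (-5)(1−p) = 11p − 5; against R: (-3)p + 4(1−p) = −7p + 4.
Setting these equal: 11p − 5 = −7p + 4 ⇒ 18p = 9 ⇒ p = 1/2, and the value is (11)·(1/2) − 5 = 1/2.
For Player 2: with q = P(L), equating R2's and R3's payoffs gives 9q − 3 = −9q + 4 ⇒ q = 7/18.

1/2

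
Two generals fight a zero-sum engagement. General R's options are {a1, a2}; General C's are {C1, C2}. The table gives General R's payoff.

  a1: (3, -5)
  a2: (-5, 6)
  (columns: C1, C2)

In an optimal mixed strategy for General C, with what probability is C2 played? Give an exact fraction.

Row minima: a1 → -5, a2 → -5; maximin = -5.
Column maxima: C1 → 3, C2 → 6; minimax = 3.
-5 ≠ 3, so there is no saddle point; optimal play is mixed.
Let General R play a1 with probability p. Expected payoff against C1: 3p + (-5)(1−p) = 8p − 5; against C2: (-5)p + 6(1−p) = −11p + 6.
Setting these equal: 8p − 5 = −11p + 6 ⇒ 19p = 11 ⇒ p = 11/19, and the value is (8)·(11/19) − 5 = -7/19.
For General C: with q = P(C1), equating a1's and a2's payoffs gives 8q − 5 = −11q + 6 ⇒ q = 11/19.

8/19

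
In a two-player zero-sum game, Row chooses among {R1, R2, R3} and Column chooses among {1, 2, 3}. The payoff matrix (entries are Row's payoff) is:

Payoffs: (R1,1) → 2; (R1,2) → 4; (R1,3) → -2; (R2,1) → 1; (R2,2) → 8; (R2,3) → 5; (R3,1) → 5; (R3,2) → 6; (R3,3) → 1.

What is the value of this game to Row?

3

Row minima: R1 → -2, R2 → 1, R3 → 1; maximin = 1.
Column maxima: 1 → 5, 2 → 8, 3 → 5; minimax = 5.
1 ≠ 5, so there is no saddle point; optimal play is mixed.
R1 is strictly dominated by R3, so Row never plays it.
2 is strictly dominated by 1 (it gives Row strictly more in every row), so Column never plays it.
On the remaining 2×2 (R2, R3 vs 1, 3):
Let Row play R2 with probability p. Expected payoff against 1: 1p + 5(1−p) = −4p + 5; against 3: 5p + 1(1−p) = 4p + 1.
Setting these equal: −4p + 5 = 4p + 1 ⇒ −8p = -4 ⇒ p = 1/2, and the value is (-4)·(1/2) + 5 = 3.
For Column: with q = P(1), equating R2's and R3's payoffs gives −4q + 5 = 4q + 1 ⇒ q = 1/2.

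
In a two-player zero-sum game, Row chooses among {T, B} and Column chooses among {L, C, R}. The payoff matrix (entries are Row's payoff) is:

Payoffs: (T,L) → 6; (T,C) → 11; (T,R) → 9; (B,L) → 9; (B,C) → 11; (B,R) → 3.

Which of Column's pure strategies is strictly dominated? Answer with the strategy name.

L holds Row's payoff strictly below C in every row: 6 < 11, 9 < 11.
So C is strictly dominated for Column.

C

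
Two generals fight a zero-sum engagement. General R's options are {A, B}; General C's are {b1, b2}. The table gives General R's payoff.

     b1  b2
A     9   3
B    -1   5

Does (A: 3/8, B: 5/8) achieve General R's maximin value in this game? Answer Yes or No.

Against b1 this mix gives (3/8)·9 + (5/8)·(-1) = 11/4.
Against b2 this mix gives (3/8)·3 + (5/8)·5 = 17/4.
General C will play b1, holding General R to 11/4. Shifting weight toward the row that does better against b1 would raise this floor (the equalizing mix achieves 4 against both b1 and b2), so the proposed strategy is not optimal.

No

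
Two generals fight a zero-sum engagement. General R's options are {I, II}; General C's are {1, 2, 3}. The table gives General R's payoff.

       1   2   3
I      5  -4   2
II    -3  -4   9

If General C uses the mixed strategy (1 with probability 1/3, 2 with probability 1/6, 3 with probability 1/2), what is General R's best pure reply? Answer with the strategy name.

II

Expected payoff of I: (1/3)·5 + (1/6)·(-4) + (1/2)·2 = 2.
Expected payoff of II: (1/3)·(-3) + (1/6)·(-4) + (1/2)·9 = 17/6.
The largest is 17/6, so General R's best response is II.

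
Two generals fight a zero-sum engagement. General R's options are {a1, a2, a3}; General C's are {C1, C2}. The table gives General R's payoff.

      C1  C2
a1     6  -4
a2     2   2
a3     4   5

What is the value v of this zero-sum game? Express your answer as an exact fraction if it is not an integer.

Row minima: a1 → -4, a2 → 2, a3 → 4; maximin = 4.
Column maxima: C1 → 6, C2 → 5; minimax = 5.
4 ≠ 5, so there is no saddle point; optimal play is mixed.
a2 is strictly dominated by a3, so General R never plays it.
On the remaining 2×2 (a1, a3 vs C1, C2):
Let General R play a1 with probability p. Expected payoff against C1: 6p + 4(1−p) = 2p + 4; against C2: (-4)p + 5(1−p) = −9p + 5.
Setting these equal: 2p + 4 = −9p + 5 ⇒ 11p = 1 ⇒ p = 1/11, and the value is (2)·(1/11) + 4 = 46/11.
For General C: with q = P(C1), equating a1's and a3's payoffs gives 10q − 4 = −q + 5 ⇒ q = 9/11.

46/11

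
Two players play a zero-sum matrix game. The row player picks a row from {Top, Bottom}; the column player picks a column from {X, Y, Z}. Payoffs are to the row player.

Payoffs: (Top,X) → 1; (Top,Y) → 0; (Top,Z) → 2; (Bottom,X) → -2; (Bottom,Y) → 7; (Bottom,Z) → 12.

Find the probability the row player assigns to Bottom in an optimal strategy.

Row minima: Top → 0, Bottom → -2; maximin = 0.
Column maxima: X → 1, Y → 7, Z → 12; minimax = 1.
0 ≠ 1, so there is no saddle point; optimal play is mixed.
Z is strictly dominated by X (it gives the row player strictly more in every row), so the column player never plays it.
On the remaining 2×2 (Top, Bottom vs X, Y):
Let the row player play Top with probability p. Expected payoff against X: 1p + (-2)(1−p) = 3p − 2; against Y: 0p + 7(1−p) = −7p + 7.
Setting these equal: 3p − 2 = −7p + 7 ⇒ 10p = 9 ⇒ p = 9/10, and the value is (3)·(9/10) − 2 = 7/10.
For the column player: with q = P(X), equating Top's and Bottom's payoffs gives q = −9q + 7 ⇒ q = 7/10.

1/10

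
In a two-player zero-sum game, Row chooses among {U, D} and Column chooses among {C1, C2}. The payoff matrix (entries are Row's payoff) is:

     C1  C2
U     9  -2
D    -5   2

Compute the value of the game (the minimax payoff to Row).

4/9

Row minima: U → -2, D → -5; maximin = -2.
Column maxima: C1 → 9, C2 → 2; minimax = 2.
-2 ≠ 2, so there is no saddle point; optimal play is mixed.
Let Row play U with probability p. Expected payoff against C1: 9p + (-5)(1−p) = 14p − 5; against C2: (-2)p + 2(1−p) = −4p + 2.
Setting these equal: 14p − 5 = −4p + 2 ⇒ 18p = 7 ⇒ p = 7/18, and the value is (14)·(7/18) − 5 = 4/9.
For Column: with q = P(C1), equating U's and D's payoffs gives 11q − 2 = −7q + 2 ⇒ q = 2/9.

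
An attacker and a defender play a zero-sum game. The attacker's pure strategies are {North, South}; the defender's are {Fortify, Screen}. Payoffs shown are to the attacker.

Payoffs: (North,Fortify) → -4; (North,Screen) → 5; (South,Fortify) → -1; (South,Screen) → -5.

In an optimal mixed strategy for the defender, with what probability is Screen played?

Row minima: North → -4, South → -5; maximin = -4.
Column maxima: Fortify → -1, Screen → 5; minimax = -1.
-4 ≠ -1, so there is no saddle point; optimal play is mixed.
Let the attacker play North with probability p. Expected payoff against Fortify: (-4)p + (-1)(1−p) = −3p − 1; against Screen: 5p + (-5)(1−p) = 10p − 5.
Setting these equal: −3p − 1 = 10p − 5 ⇒ −13p = -4 ⇒ p = 4/13, and the value is (-3)·(4/13) − 1 = -25/13.
For the defender: with q = P(Fortify), equating North's and South's payoffs gives −9q + 5 = 4q − 5 ⇒ q = 10/13.

3/13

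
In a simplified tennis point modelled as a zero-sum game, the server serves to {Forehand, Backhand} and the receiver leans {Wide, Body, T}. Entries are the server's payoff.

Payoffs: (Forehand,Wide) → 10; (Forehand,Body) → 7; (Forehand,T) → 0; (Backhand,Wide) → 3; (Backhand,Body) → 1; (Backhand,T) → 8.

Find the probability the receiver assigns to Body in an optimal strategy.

Row minima: Forehand → 0, Backhand → 1; maximin = 1.
Column maxima: Wide → 10, Body → 7, T → 8; minimax = 7.
1 ≠ 7, so there is no saddle point; optimal play is mixed.
Wide is strictly dominated by Body (it gives the server strictly more in every row), so the receiver never plays it.
On the remaining 2×2 (Forehand, Backhand vs Body, T):
Let the server play Forehand with probability p. Expected payoff against Body: 7p + 1(1−p) = 6p + 1; against T: 0p + 8(1−p) = −8p + 8.
Setting these equal: 6p + 1 = −8p + 8 ⇒ 14p = 7 ⇒ p = 1/2, and the value is (6)·(1/2) + 1 = 4.
For the receiver: with q = P(Body), equating Forehand's and Backhand's payoffs gives 7q = −7q + 8 ⇒ q = 4/7.

4/7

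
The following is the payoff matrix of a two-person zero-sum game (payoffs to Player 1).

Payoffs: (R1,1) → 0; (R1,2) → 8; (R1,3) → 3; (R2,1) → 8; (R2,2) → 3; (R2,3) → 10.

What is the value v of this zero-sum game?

Row minima: R1 → 0, R2 → 3; maximin = 3.
Column maxima: 1 → 8, 2 → 8, 3 → 10; minimax = 8.
3 ≠ 8, so there is no saddle point; optimal play is mixed.
3 is strictly dominated by 1 (it gives Player 1 strictly more in every row), so Player 2 never plays it.
On the remaining 2×2 (R1, R2 vs 1, 2):
Let Player 1 play R1 with probability p. Expected payoff against 1: 0p + 8(1−p) = −8p + 8; against 2: 8p + 3(1−p) = 5p + 3.
Setting these equal: −8p + 8 = 5p + 3 ⇒ −13p = -5 ⇒ p = 5/13, and the value is (-8)·(5/13) + 8 = 64/13.
For Player 2: with q = P(1), equating R1's and R2's payoffs gives −8q + 8 = 5q + 3 ⇒ q = 5/13.

64/13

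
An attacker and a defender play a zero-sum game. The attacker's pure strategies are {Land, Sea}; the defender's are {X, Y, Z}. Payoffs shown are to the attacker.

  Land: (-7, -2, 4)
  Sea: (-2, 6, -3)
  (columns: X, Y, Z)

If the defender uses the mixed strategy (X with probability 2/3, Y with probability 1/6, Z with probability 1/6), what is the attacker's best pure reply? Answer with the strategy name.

Sea

Expected payoff of Land: (2/3)·(-7) + (1/6)·(-2) + (1/6)·4 = -13/3.
Expected payoff of Sea: (2/3)·(-2) + (1/6)·6 + (1/6)·(-3) = -5/6.
The largest is -5/6, so the attacker's best response is Sea.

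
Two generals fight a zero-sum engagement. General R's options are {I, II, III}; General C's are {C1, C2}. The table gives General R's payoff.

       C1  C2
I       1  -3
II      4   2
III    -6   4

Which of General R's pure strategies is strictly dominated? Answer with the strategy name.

II gives a strictly higher payoff than I against every column: 4 > 1, 2 > -3.
So I is strictly dominated and General R never plays it.

I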